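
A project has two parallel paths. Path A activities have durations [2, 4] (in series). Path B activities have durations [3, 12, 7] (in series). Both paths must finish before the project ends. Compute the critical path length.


Path A total = 2 + 4 = 6
Path B total = 3 + 12 + 7 = 22
Critical path = longest path = max(6, 22) = 22

22


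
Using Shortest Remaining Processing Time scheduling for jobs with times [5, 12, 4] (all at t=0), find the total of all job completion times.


Since all jobs arrive at t=0, SRPT equals SPT ordering.
SPT order: [4, 5, 12]
Completion times:
  Job 1: p=4, C=4
  Job 2: p=5, C=9
  Job 3: p=12, C=21
Total completion time = 4 + 9 + 21 = 34

34


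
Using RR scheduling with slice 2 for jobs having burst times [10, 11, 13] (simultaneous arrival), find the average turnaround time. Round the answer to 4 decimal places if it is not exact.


Time quantum = 2
Execution trace:
  J1 runs 2 units, time = 2
  J2 runs 2 units, time = 4
  J3 runs 2 units, time = 6
  J1 runs 2 units, time = 8
  J2 runs 2 units, time = 10
  J3 runs 2 units, time = 12
  J1 runs 2 units, time = 14
  J2 runs 2 units, time = 16
  J3 runs 2 units, time = 18
  J1 runs 2 units, time = 20
  J2 runs 2 units, time = 22
  J3 runs 2 units, time = 24
  J1 runs 2 units, time = 26
  J2 runs 2 units, time = 28
  J3 runs 2 units, time = 30
  J2 runs 1 units, time = 31
  J3 runs 2 units, time = 33
  J3 runs 1 units, time = 34
Finish times: [26, 31, 34]
Average turnaround = 91/3 = 30.3333

30.3333


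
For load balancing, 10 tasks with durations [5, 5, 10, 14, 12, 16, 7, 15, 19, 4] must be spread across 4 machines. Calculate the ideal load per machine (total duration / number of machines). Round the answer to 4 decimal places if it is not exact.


Total processing time = 5 + 5 + 10 + 14 + 12 + 16 + 7 + 15 + 19 + 4 = 107
Number of machines = 4
Ideal balanced load = 107 / 4 = 26.75

26.75


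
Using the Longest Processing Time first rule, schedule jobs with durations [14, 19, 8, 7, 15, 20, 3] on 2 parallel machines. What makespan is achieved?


Sort jobs in decreasing order (LPT): [20, 19, 15, 14, 8, 7, 3]
Assign each job to the least loaded machine:
  Machine 1: jobs [20, 14, 8], load = 42
  Machine 2: jobs [19, 15, 7, 3], load = 44
Makespan = max load = 44

44


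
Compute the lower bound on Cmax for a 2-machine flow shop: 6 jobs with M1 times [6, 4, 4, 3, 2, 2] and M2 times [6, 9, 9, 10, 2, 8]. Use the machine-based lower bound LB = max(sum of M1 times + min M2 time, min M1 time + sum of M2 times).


LB1 = sum(M1 times) + min(M2 times) = 21 + 2 = 23
LB2 = min(M1 times) + sum(M2 times) = 2 + 44 = 46
Lower bound = max(LB1, LB2) = max(23, 46) = 46

46


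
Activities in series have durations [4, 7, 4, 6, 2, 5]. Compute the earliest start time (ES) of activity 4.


Activity 4 starts after activities 1 through 3 complete.
Predecessor durations: [4, 7, 4]
ES = 4 + 7 + 4 = 15

15


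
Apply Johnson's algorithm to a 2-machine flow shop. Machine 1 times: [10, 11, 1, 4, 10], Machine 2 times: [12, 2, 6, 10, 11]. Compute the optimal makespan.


Apply Johnson's rule:
  Group 1 (a <= b): [(3, 1, 6), (4, 4, 10), (1, 10, 12), (5, 10, 11)]
  Group 2 (a > b): [(2, 11, 2)]
Optimal job order: [3, 4, 1, 5, 2]
Schedule:
  Job 3: M1 done at 1, M2 done at 7
  Job 4: M1 done at 5, M2 done at 17
  Job 1: M1 done at 15, M2 done at 29
  Job 5: M1 done at 25, M2 done at 40
  Job 2: M1 done at 36, M2 done at 42
Makespan = 42

42


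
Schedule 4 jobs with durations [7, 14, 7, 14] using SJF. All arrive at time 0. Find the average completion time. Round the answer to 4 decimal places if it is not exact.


SJF order (ascending): [7, 7, 14, 14]
Completion times:
  Job 1: burst=7, C=7
  Job 2: burst=7, C=14
  Job 3: burst=14, C=28
  Job 4: burst=14, C=42
Average completion = 91/4 = 22.75

22.75


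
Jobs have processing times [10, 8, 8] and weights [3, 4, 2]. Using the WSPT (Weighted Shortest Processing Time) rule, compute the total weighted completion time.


Compute p/w ratios and sort ascending (WSPT): [(8, 4), (10, 3), (8, 2)]
Compute weighted completion times:
  Job (p=8,w=4): C=8, w*C=4*8=32
  Job (p=10,w=3): C=18, w*C=3*18=54
  Job (p=8,w=2): C=26, w*C=2*26=52
Total weighted completion time = 138

138


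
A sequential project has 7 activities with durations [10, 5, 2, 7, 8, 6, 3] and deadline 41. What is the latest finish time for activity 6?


LF(activity 6) = deadline - sum of successor durations
Successors: activities 7 through 7 with durations [3]
Sum of successor durations = 3
LF = 41 - 3 = 38

38


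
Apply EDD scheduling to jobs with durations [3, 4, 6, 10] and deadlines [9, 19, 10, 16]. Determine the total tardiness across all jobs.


Sort by due date (EDD order): [(3, 9), (6, 10), (10, 16), (4, 19)]
Compute completion times and tardiness:
  Job 1: p=3, d=9, C=3, tardiness=max(0,3-9)=0
  Job 2: p=6, d=10, C=9, tardiness=max(0,9-10)=0
  Job 3: p=10, d=16, C=19, tardiness=max(0,19-16)=3
  Job 4: p=4, d=19, C=23, tardiness=max(0,23-19)=4
Total tardiness = 7

7


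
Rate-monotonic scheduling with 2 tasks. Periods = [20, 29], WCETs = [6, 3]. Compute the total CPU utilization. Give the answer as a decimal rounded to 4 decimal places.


Compute individual utilizations (exact fractions):
  Task 1: C/T = 6/20 = 3/10 (approx. 0.3)
  Task 2: C/T = 3/29 (approx. 0.1034)
Total utilization U = 3/10 + 3/29 = 117/290
Rounded to 4 decimal places: U = 0.4034
RM (Liu & Layland) bound for 2 tasks = 0.828427; compare with U = 117/290 (approx. 0.403448)
U <= bound, so schedulable by RM sufficient condition.

0.4034


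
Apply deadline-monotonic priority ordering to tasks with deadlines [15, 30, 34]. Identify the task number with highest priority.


Sort tasks by relative deadline (ascending):
  Task 1: deadline = 15
  Task 2: deadline = 30
  Task 3: deadline = 34
Priority order (highest first): [1, 2, 3]
Highest priority task = 1

1


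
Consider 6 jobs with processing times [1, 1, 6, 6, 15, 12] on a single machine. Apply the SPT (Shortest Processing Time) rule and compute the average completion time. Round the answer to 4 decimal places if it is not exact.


Sort jobs by processing time (SPT order): [1, 1, 6, 6, 12, 15]
Compute completion times sequentially:
  Job 1: processing = 1, completes at 1
  Job 2: processing = 1, completes at 2
  Job 3: processing = 6, completes at 8
  Job 4: processing = 6, completes at 14
  Job 5: processing = 12, completes at 26
  Job 6: processing = 15, completes at 41
Sum of completion times = 92
Average completion time = 92/6 = 15.3333

15.3333


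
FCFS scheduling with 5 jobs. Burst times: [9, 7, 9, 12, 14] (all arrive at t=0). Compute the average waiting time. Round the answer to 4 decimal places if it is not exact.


FCFS order (as given): [9, 7, 9, 12, 14]
Waiting times:
  Job 1: wait = 0
  Job 2: wait = 9
  Job 3: wait = 16
  Job 4: wait = 25
  Job 5: wait = 37
Sum of waiting times = 87
Average waiting time = 87/5 = 17.4

17.4


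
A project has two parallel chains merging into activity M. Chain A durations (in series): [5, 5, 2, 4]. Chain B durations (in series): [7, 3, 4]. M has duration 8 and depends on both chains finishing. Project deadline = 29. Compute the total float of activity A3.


Forward pass: ES(A3) = sum of predecessors on chain A = 10
EF = ES + duration = 10 + 2 = 12
Backward pass: LF(M) = deadline = 29; LS(M) = 29 - 8 = 21
LF(A3) = LS(M) - sum(successors on chain A) = 21 - 4 = 17
LS = LF - duration = 17 - 2 = 15
Total float = LS - ES = 15 - 10 = 5

5


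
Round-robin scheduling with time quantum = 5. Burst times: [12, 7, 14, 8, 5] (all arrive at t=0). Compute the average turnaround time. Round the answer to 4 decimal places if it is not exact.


Time quantum = 5
Execution trace:
  J1 runs 5 units, time = 5
  J2 runs 5 units, time = 10
  J3 runs 5 units, time = 15
  J4 runs 5 units, time = 20
  J5 runs 5 units, time = 25
  J1 runs 5 units, time = 30
  J2 runs 2 units, time = 32
  J3 runs 5 units, time = 37
  J4 runs 3 units, time = 40
  J1 runs 2 units, time = 42
  J3 runs 4 units, time = 46
Finish times: [42, 32, 46, 40, 25]
Average turnaround = 185/5 = 37.0

37.0


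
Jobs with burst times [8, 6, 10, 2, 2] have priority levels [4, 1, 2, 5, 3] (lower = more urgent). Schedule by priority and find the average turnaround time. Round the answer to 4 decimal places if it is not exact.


Sort by priority (ascending = highest first):
Order: [(1, 6), (2, 10), (3, 2), (4, 8), (5, 2)]
Completion times:
  Priority 1, burst=6, C=6
  Priority 2, burst=10, C=16
  Priority 3, burst=2, C=18
  Priority 4, burst=8, C=26
  Priority 5, burst=2, C=28
Average turnaround = 94/5 = 18.8

18.8


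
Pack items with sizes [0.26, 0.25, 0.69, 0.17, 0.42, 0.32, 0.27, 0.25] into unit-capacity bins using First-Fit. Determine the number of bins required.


Place items sequentially using First-Fit:
  Item 0.26 -> new Bin 1
  Item 0.25 -> Bin 1 (now 0.51)
  Item 0.69 -> new Bin 2
  Item 0.17 -> Bin 1 (now 0.68)
  Item 0.42 -> new Bin 3
  Item 0.32 -> Bin 1 (now 1.0)
  Item 0.27 -> Bin 2 (now 0.96)
  Item 0.25 -> Bin 3 (now 0.67)
Total bins used = 3

3


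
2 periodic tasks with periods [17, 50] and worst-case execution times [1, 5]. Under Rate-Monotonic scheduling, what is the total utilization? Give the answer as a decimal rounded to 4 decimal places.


Compute individual utilizations (exact fractions):
  Task 1: C/T = 1/17 (approx. 0.0588)
  Task 2: C/T = 5/50 = 1/10 (approx. 0.1)
Total utilization U = 1/17 + 1/10 = 27/170
Rounded to 4 decimal places: U = 0.1588
RM (Liu & Layland) bound for 2 tasks = 0.828427; compare with U = 27/170 (approx. 0.158824)
U <= bound, so schedulable by RM sufficient condition.

0.1588


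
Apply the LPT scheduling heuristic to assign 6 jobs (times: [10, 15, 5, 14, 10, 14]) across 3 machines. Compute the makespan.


Sort jobs in decreasing order (LPT): [15, 14, 14, 10, 10, 5]
Assign each job to the least loaded machine:
  Machine 1: jobs [15, 5], load = 20
  Machine 2: jobs [14, 10], load = 24
  Machine 3: jobs [14, 10], load = 24
Makespan = max load = 24

24


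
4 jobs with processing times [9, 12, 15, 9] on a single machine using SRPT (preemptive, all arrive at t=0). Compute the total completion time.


Since all jobs arrive at t=0, SRPT equals SPT ordering.
SPT order: [9, 9, 12, 15]
Completion times:
  Job 1: p=9, C=9
  Job 2: p=9, C=18
  Job 3: p=12, C=30
  Job 4: p=15, C=45
Total completion time = 9 + 18 + 30 + 45 = 102

102


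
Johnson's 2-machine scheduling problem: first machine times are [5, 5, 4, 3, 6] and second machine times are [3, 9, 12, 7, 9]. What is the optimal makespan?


Apply Johnson's rule:
  Group 1 (a <= b): [(4, 3, 7), (3, 4, 12), (2, 5, 9), (5, 6, 9)]
  Group 2 (a > b): [(1, 5, 3)]
Optimal job order: [4, 3, 2, 5, 1]
Schedule:
  Job 4: M1 done at 3, M2 done at 10
  Job 3: M1 done at 7, M2 done at 22
  Job 2: M1 done at 12, M2 done at 31
  Job 5: M1 done at 18, M2 done at 40
  Job 1: M1 done at 23, M2 done at 43
Makespan = 43

43


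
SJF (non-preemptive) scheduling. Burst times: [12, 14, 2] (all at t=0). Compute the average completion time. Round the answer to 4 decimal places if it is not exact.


SJF order (ascending): [2, 12, 14]
Completion times:
  Job 1: burst=2, C=2
  Job 2: burst=12, C=14
  Job 3: burst=14, C=28
Average completion = 44/3 = 14.6667

14.6667


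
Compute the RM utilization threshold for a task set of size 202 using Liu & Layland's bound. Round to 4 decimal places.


Compute 2^(1/202) = 1.0034373158
Subtract 1: 1.0034373158 - 1 = 0.0034373158
Multiply by n: 202 * 0.0034373158 = 0.6943377916
Round to 4 dp: 0.6943

0.6943


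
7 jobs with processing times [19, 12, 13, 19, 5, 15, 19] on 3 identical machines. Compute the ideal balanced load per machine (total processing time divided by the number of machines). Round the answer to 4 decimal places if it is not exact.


Total processing time = 19 + 12 + 13 + 19 + 5 + 15 + 19 = 102
Number of machines = 3
Ideal balanced load = 102 / 3 = 34.0

34.0


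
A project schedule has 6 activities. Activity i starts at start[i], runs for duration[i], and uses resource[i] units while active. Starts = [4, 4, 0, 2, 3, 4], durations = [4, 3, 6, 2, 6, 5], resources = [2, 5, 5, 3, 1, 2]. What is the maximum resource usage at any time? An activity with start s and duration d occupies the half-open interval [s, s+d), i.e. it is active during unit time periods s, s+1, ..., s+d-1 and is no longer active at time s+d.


Each activity i is active on [start_i, start_i + duration_i).
Compute total resource usage per time slot:
  t=0: active resources = [5], total = 5
  t=1: active resources = [5], total = 5
  t=2: active resources = [5, 3], total = 8
  t=3: active resources = [5, 3, 1], total = 9
  t=4: active resources = [2, 5, 5, 1, 2], total = 15
  t=5: active resources = [2, 5, 5, 1, 2], total = 15
  t=6: active resources = [2, 5, 1, 2], total = 10
  t=7: active resources = [2, 1, 2], total = 5
  t=8: active resources = [1, 2], total = 3
Peak resource demand = 15

15


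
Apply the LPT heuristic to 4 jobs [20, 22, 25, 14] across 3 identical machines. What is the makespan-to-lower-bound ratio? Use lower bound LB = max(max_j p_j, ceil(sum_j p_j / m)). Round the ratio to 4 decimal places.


LPT order: [25, 22, 20, 14]
Machine loads after assignment: [25, 22, 34]
LPT makespan = 34
Lower bound = max(max_job, ceil(total/3)) = max(25, 27) = 27
Ratio = 34 / 27 = 1.2593

1.2593


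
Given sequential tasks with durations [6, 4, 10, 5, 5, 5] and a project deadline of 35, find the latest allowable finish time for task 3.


LF(activity 3) = deadline - sum of successor durations
Successors: activities 4 through 6 with durations [5, 5, 5]
Sum of successor durations = 15
LF = 35 - 15 = 20

20


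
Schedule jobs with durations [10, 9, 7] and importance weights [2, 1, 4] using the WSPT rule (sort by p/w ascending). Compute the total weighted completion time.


Compute p/w ratios and sort ascending (WSPT): [(7, 4), (10, 2), (9, 1)]
Compute weighted completion times:
  Job (p=7,w=4): C=7, w*C=4*7=28
  Job (p=10,w=2): C=17, w*C=2*17=34
  Job (p=9,w=1): C=26, w*C=1*26=26
Total weighted completion time = 88

88


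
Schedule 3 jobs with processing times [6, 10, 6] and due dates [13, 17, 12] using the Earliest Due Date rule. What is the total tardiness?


Sort by due date (EDD order): [(6, 12), (6, 13), (10, 17)]
Compute completion times and tardiness:
  Job 1: p=6, d=12, C=6, tardiness=max(0,6-12)=0
  Job 2: p=6, d=13, C=12, tardiness=max(0,12-13)=0
  Job 3: p=10, d=17, C=22, tardiness=max(0,22-17)=5
Total tardiness = 5

5


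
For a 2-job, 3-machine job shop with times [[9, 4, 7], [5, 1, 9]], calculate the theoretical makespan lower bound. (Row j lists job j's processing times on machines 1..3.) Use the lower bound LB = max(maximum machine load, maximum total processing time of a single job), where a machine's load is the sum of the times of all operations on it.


Machine loads:
  Machine 1: 9 + 5 = 14
  Machine 2: 4 + 1 = 5
  Machine 3: 7 + 9 = 16
Max machine load = 16
Job totals:
  Job 1: 20
  Job 2: 15
Max job total = 20
Lower bound = max(16, 20) = 20

20


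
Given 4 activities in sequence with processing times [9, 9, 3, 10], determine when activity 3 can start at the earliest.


Activity 3 starts after activities 1 through 2 complete.
Predecessor durations: [9, 9]
ES = 9 + 9 = 18

18


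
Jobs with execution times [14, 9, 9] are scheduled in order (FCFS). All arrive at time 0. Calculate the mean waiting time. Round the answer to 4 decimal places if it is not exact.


FCFS order (as given): [14, 9, 9]
Waiting times:
  Job 1: wait = 0
  Job 2: wait = 14
  Job 3: wait = 23
Sum of waiting times = 37
Average waiting time = 37/3 = 12.3333

12.3333


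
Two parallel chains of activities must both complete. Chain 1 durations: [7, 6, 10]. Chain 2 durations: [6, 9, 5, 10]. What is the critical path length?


Path A total = 7 + 6 + 10 = 23
Path B total = 6 + 9 + 5 + 10 = 30
Critical path = longest path = max(23, 30) = 30

30


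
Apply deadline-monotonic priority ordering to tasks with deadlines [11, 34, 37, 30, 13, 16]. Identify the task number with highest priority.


Sort tasks by relative deadline (ascending):
  Task 1: deadline = 11
  Task 5: deadline = 13
  Task 6: deadline = 16
  Task 4: deadline = 30
  Task 2: deadline = 34
  Task 3: deadline = 37
Priority order (highest first): [1, 5, 6, 4, 2, 3]
Highest priority task = 1

1


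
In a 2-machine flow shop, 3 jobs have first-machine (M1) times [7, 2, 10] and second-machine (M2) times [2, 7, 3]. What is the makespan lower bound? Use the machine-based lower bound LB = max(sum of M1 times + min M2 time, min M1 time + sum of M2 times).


LB1 = sum(M1 times) + min(M2 times) = 19 + 2 = 21
LB2 = min(M1 times) + sum(M2 times) = 2 + 12 = 14
Lower bound = max(LB1, LB2) = max(21, 14) = 21

21


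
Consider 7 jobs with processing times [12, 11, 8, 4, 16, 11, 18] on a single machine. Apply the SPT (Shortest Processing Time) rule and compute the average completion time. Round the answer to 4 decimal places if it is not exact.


Sort jobs by processing time (SPT order): [4, 8, 11, 11, 12, 16, 18]
Compute completion times sequentially:
  Job 1: processing = 4, completes at 4
  Job 2: processing = 8, completes at 12
  Job 3: processing = 11, completes at 23
  Job 4: processing = 11, completes at 34
  Job 5: processing = 12, completes at 46
  Job 6: processing = 16, completes at 62
  Job 7: processing = 18, completes at 80
Sum of completion times = 261
Average completion time = 261/7 = 37.2857

37.2857


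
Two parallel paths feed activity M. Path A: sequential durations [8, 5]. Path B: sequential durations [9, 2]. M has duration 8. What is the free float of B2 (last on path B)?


ES(B2) = sum of predecessors on chain B = 9
EF(B2) = ES + duration = 9 + 2 = 11
Successor of B2 is M. ES(M) = max(sum(A), sum(B)) = max(13, 11) = 13
Free float = ES(successor) - EF(current) = 13 - 11 = 2

2


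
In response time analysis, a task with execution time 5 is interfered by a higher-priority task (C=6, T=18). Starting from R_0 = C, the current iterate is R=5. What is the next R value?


R_next = C + ceil(R_prev / T_hp) * C_hp
ceil(5 / 18) = ceil(0.2778) = 1
Interference = 1 * 6 = 6
R_next = 5 + 6 = 11

11


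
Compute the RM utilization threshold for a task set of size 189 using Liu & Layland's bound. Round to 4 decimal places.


Compute 2^(1/189) = 1.0036741787
Subtract 1: 1.0036741787 - 1 = 0.0036741787
Multiply by n: 189 * 0.0036741787 = 0.6944197743
Round to 4 dp: 0.6944

0.6944


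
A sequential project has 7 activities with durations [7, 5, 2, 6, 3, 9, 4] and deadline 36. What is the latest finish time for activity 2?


LF(activity 2) = deadline - sum of successor durations
Successors: activities 3 through 7 with durations [2, 6, 3, 9, 4]
Sum of successor durations = 24
LF = 36 - 24 = 12

12


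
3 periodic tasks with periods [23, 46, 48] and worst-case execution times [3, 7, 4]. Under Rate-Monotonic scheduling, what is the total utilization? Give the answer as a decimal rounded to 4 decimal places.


Compute individual utilizations (exact fractions):
  Task 1: C/T = 3/23 (approx. 0.1304)
  Task 2: C/T = 7/46 (approx. 0.1522)
  Task 3: C/T = 4/48 = 1/12 (approx. 0.0833)
Total utilization U = 3/23 + 7/46 + 1/12 = 101/276
Rounded to 4 decimal places: U = 0.3659
RM (Liu & Layland) bound for 3 tasks = 0.779763; compare with U = 101/276 (approx. 0.365942)
U <= bound, so schedulable by RM sufficient condition.

0.3659


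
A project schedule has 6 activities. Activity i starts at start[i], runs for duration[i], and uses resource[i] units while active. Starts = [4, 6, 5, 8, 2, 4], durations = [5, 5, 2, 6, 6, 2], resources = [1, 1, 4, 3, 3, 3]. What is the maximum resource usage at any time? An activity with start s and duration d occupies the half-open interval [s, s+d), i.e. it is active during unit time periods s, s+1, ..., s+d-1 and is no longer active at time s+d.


Each activity i is active on [start_i, start_i + duration_i).
Compute total resource usage per time slot:
  t=0: active resources = [], total = 0
  t=1: active resources = [], total = 0
  t=2: active resources = [3], total = 3
  t=3: active resources = [3], total = 3
  t=4: active resources = [1, 3, 3], total = 7
  t=5: active resources = [1, 4, 3, 3], total = 11
  t=6: active resources = [1, 1, 4, 3], total = 9
  t=7: active resources = [1, 1, 3], total = 5
  t=8: active resources = [1, 1, 3], total = 5
  t=9: active resources = [1, 3], total = 4
  t=10: active resources = [1, 3], total = 4
  t=11: active resources = [3], total = 3
  t=12: active resources = [3], total = 3
  t=13: active resources = [3], total = 3
Peak resource demand = 11

11


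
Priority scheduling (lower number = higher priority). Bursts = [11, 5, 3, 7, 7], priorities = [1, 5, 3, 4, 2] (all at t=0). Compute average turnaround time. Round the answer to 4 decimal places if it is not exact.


Sort by priority (ascending = highest first):
Order: [(1, 11), (2, 7), (3, 3), (4, 7), (5, 5)]
Completion times:
  Priority 1, burst=11, C=11
  Priority 2, burst=7, C=18
  Priority 3, burst=3, C=21
  Priority 4, burst=7, C=28
  Priority 5, burst=5, C=33
Average turnaround = 111/5 = 22.2

22.2


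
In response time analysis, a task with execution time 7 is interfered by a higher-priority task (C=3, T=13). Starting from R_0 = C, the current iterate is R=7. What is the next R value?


R_next = C + ceil(R_prev / T_hp) * C_hp
ceil(7 / 13) = ceil(0.5385) = 1
Interference = 1 * 3 = 3
R_next = 7 + 3 = 10

10


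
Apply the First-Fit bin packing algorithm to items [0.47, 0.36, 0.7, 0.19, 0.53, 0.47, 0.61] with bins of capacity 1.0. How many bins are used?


Place items sequentially using First-Fit:
  Item 0.47 -> new Bin 1
  Item 0.36 -> Bin 1 (now 0.83)
  Item 0.7 -> new Bin 2
  Item 0.19 -> Bin 2 (now 0.89)
  Item 0.53 -> new Bin 3
  Item 0.47 -> Bin 3 (now 1.0)
  Item 0.61 -> new Bin 4
Total bins used = 4

4


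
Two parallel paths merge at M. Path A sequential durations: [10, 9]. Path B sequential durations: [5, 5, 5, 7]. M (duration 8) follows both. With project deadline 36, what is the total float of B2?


Forward pass: ES(B2) = sum of predecessors on chain B = 5
EF = ES + duration = 5 + 5 = 10
Backward pass: LF(M) = deadline = 36; LS(M) = 36 - 8 = 28
LF(B2) = LS(M) - sum(successors on chain B) = 28 - 12 = 16
LS = LF - duration = 16 - 5 = 11
Total float = LS - ES = 11 - 5 = 6

6


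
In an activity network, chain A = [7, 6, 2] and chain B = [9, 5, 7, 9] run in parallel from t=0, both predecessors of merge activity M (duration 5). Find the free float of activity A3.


ES(A3) = sum of predecessors on chain A = 13
EF(A3) = ES + duration = 13 + 2 = 15
Successor of A3 is M. ES(M) = max(sum(A), sum(B)) = max(15, 30) = 30
Free float = ES(successor) - EF(current) = 30 - 15 = 15

15


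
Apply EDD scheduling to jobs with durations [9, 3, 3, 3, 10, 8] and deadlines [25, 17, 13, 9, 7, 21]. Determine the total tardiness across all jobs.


Sort by due date (EDD order): [(10, 7), (3, 9), (3, 13), (3, 17), (8, 21), (9, 25)]
Compute completion times and tardiness:
  Job 1: p=10, d=7, C=10, tardiness=max(0,10-7)=3
  Job 2: p=3, d=9, C=13, tardiness=max(0,13-9)=4
  Job 3: p=3, d=13, C=16, tardiness=max(0,16-13)=3
  Job 4: p=3, d=17, C=19, tardiness=max(0,19-17)=2
  Job 5: p=8, d=21, C=27, tardiness=max(0,27-21)=6
  Job 6: p=9, d=25, C=36, tardiness=max(0,36-25)=11
Total tardiness = 29

29


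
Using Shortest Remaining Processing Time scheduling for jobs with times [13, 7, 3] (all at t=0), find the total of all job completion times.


Since all jobs arrive at t=0, SRPT equals SPT ordering.
SPT order: [3, 7, 13]
Completion times:
  Job 1: p=3, C=3
  Job 2: p=7, C=10
  Job 3: p=13, C=23
Total completion time = 3 + 10 + 23 = 36

36


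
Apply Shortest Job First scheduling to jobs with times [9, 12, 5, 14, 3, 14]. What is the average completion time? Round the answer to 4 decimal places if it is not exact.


SJF order (ascending): [3, 5, 9, 12, 14, 14]
Completion times:
  Job 1: burst=3, C=3
  Job 2: burst=5, C=8
  Job 3: burst=9, C=17
  Job 4: burst=12, C=29
  Job 5: burst=14, C=43
  Job 6: burst=14, C=57
Average completion = 157/6 = 26.1667

26.1667


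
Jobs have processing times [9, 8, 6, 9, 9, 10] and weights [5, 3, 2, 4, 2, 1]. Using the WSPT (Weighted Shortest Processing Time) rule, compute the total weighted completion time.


Compute p/w ratios and sort ascending (WSPT): [(9, 5), (9, 4), (8, 3), (6, 2), (9, 2), (10, 1)]
Compute weighted completion times:
  Job (p=9,w=5): C=9, w*C=5*9=45
  Job (p=9,w=4): C=18, w*C=4*18=72
  Job (p=8,w=3): C=26, w*C=3*26=78
  Job (p=6,w=2): C=32, w*C=2*32=64
  Job (p=9,w=2): C=41, w*C=2*41=82
  Job (p=10,w=1): C=51, w*C=1*51=51
Total weighted completion time = 392

392


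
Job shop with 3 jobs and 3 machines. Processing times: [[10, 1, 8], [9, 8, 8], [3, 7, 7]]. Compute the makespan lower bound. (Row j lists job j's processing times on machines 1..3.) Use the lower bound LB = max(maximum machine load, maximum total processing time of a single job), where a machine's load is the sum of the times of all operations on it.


Machine loads:
  Machine 1: 10 + 9 + 3 = 22
  Machine 2: 1 + 8 + 7 = 16
  Machine 3: 8 + 8 + 7 = 23
Max machine load = 23
Job totals:
  Job 1: 19
  Job 2: 25
  Job 3: 17
Max job total = 25
Lower bound = max(23, 25) = 25

25


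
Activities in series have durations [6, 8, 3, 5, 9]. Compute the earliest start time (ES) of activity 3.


Activity 3 starts after activities 1 through 2 complete.
Predecessor durations: [6, 8]
ES = 6 + 8 = 14

14


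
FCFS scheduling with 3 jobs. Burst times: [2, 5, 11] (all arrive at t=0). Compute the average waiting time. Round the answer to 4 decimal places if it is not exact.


FCFS order (as given): [2, 5, 11]
Waiting times:
  Job 1: wait = 0
  Job 2: wait = 2
  Job 3: wait = 7
Sum of waiting times = 9
Average waiting time = 9/3 = 3.0

3.0


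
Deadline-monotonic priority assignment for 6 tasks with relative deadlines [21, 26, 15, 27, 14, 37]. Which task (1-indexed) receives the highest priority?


Sort tasks by relative deadline (ascending):
  Task 5: deadline = 14
  Task 3: deadline = 15
  Task 1: deadline = 21
  Task 2: deadline = 26
  Task 4: deadline = 27
  Task 6: deadline = 37
Priority order (highest first): [5, 3, 1, 2, 4, 6]
Highest priority task = 5

5


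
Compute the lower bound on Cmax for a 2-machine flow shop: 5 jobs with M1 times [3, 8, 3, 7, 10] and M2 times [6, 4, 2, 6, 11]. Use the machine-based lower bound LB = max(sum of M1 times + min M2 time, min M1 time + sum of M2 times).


LB1 = sum(M1 times) + min(M2 times) = 31 + 2 = 33
LB2 = min(M1 times) + sum(M2 times) = 3 + 29 = 32
Lower bound = max(LB1, LB2) = max(33, 32) = 33

33


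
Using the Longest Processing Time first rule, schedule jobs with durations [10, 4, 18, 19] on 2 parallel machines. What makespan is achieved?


Sort jobs in decreasing order (LPT): [19, 18, 10, 4]
Assign each job to the least loaded machine:
  Machine 1: jobs [19, 4], load = 23
  Machine 2: jobs [18, 10], load = 28
Makespan = max load = 28

28


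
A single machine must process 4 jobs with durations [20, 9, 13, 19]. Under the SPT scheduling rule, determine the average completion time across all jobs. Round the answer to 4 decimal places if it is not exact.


Sort jobs by processing time (SPT order): [9, 13, 19, 20]
Compute completion times sequentially:
  Job 1: processing = 9, completes at 9
  Job 2: processing = 13, completes at 22
  Job 3: processing = 19, completes at 41
  Job 4: processing = 20, completes at 61
Sum of completion times = 133
Average completion time = 133/4 = 33.25

33.25


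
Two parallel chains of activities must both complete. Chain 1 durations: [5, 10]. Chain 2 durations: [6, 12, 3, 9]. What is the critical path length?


Path A total = 5 + 10 = 15
Path B total = 6 + 12 + 3 + 9 = 30
Critical path = longest path = max(15, 30) = 30

30


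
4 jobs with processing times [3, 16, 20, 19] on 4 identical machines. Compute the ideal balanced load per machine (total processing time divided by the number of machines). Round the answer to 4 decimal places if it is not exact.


Total processing time = 3 + 16 + 20 + 19 = 58
Number of machines = 4
Ideal balanced load = 58 / 4 = 14.5

14.5


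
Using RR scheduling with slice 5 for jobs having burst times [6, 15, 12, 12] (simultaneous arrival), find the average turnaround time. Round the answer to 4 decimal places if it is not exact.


Time quantum = 5
Execution trace:
  J1 runs 5 units, time = 5
  J2 runs 5 units, time = 10
  J3 runs 5 units, time = 15
  J4 runs 5 units, time = 20
  J1 runs 1 units, time = 21
  J2 runs 5 units, time = 26
  J3 runs 5 units, time = 31
  J4 runs 5 units, time = 36
  J2 runs 5 units, time = 41
  J3 runs 2 units, time = 43
  J4 runs 2 units, time = 45
Finish times: [21, 41, 43, 45]
Average turnaround = 150/4 = 37.5

37.5


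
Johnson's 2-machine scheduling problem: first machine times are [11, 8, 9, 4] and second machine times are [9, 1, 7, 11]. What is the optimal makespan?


Apply Johnson's rule:
  Group 1 (a <= b): [(4, 4, 11)]
  Group 2 (a > b): [(1, 11, 9), (3, 9, 7), (2, 8, 1)]
Optimal job order: [4, 1, 3, 2]
Schedule:
  Job 4: M1 done at 4, M2 done at 15
  Job 1: M1 done at 15, M2 done at 24
  Job 3: M1 done at 24, M2 done at 31
  Job 2: M1 done at 32, M2 done at 33
Makespan = 33

33


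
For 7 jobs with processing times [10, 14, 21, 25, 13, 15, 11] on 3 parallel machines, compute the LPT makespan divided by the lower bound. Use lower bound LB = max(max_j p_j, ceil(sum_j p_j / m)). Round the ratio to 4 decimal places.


LPT order: [25, 21, 15, 14, 13, 11, 10]
Machine loads after assignment: [36, 34, 39]
LPT makespan = 39
Lower bound = max(max_job, ceil(total/3)) = max(25, 37) = 37
Ratio = 39 / 37 = 1.0541

1.0541


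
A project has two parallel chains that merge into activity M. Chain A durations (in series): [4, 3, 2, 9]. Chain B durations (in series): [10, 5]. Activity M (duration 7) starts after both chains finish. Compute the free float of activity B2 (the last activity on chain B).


ES(B2) = sum of predecessors on chain B = 10
EF(B2) = ES + duration = 10 + 5 = 15
Successor of B2 is M. ES(M) = max(sum(A), sum(B)) = max(18, 15) = 18
Free float = ES(successor) - EF(current) = 18 - 15 = 3

3


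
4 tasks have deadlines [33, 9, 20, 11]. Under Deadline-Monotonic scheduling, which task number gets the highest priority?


Sort tasks by relative deadline (ascending):
  Task 2: deadline = 9
  Task 4: deadline = 11
  Task 3: deadline = 20
  Task 1: deadline = 33
Priority order (highest first): [2, 4, 3, 1]
Highest priority task = 2

2


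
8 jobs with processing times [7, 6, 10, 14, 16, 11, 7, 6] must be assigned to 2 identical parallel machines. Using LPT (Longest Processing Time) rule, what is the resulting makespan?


Sort jobs in decreasing order (LPT): [16, 14, 11, 10, 7, 7, 6, 6]
Assign each job to the least loaded machine:
  Machine 1: jobs [16, 10, 7, 6], load = 39
  Machine 2: jobs [14, 11, 7, 6], load = 38
Makespan = max load = 39

39


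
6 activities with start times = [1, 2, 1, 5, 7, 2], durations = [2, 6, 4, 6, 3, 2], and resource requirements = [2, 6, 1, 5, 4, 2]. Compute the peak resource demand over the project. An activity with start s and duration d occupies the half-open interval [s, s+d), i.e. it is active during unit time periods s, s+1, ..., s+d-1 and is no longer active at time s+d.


Each activity i is active on [start_i, start_i + duration_i).
Compute total resource usage per time slot:
  t=0: active resources = [], total = 0
  t=1: active resources = [2, 1], total = 3
  t=2: active resources = [2, 6, 1, 2], total = 11
  t=3: active resources = [6, 1, 2], total = 9
  t=4: active resources = [6, 1], total = 7
  t=5: active resources = [6, 5], total = 11
  t=6: active resources = [6, 5], total = 11
  t=7: active resources = [6, 5, 4], total = 15
  t=8: active resources = [5, 4], total = 9
  t=9: active resources = [5, 4], total = 9
  t=10: active resources = [5], total = 5
Peak resource demand = 15

15


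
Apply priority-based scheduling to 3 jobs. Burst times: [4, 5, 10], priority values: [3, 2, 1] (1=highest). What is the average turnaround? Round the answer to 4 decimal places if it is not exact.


Sort by priority (ascending = highest first):
Order: [(1, 10), (2, 5), (3, 4)]
Completion times:
  Priority 1, burst=10, C=10
  Priority 2, burst=5, C=15
  Priority 3, burst=4, C=19
Average turnaround = 44/3 = 14.6667

14.6667


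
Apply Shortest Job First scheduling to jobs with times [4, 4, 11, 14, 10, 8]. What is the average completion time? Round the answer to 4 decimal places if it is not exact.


SJF order (ascending): [4, 4, 8, 10, 11, 14]
Completion times:
  Job 1: burst=4, C=4
  Job 2: burst=4, C=8
  Job 3: burst=8, C=16
  Job 4: burst=10, C=26
  Job 5: burst=11, C=37
  Job 6: burst=14, C=51
Average completion = 142/6 = 23.6667

23.6667


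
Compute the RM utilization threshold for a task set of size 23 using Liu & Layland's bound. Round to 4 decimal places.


Compute 2^(1/23) = 1.0305955448
Subtract 1: 1.0305955448 - 1 = 0.0305955448
Multiply by n: 23 * 0.0305955448 = 0.7036975304
Round to 4 dp: 0.7037

0.7037


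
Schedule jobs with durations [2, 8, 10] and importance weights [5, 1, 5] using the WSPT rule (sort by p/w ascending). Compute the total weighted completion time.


Compute p/w ratios and sort ascending (WSPT): [(2, 5), (10, 5), (8, 1)]
Compute weighted completion times:
  Job (p=2,w=5): C=2, w*C=5*2=10
  Job (p=10,w=5): C=12, w*C=5*12=60
  Job (p=8,w=1): C=20, w*C=1*20=20
Total weighted completion time = 90

90


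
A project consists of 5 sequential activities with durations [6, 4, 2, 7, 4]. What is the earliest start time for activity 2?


Activity 2 starts after activities 1 through 1 complete.
Predecessor durations: [6]
ES = 6 = 6

6


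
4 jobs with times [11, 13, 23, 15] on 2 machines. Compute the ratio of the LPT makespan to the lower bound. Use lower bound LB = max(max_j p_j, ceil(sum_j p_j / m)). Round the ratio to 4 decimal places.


LPT order: [23, 15, 13, 11]
Machine loads after assignment: [34, 28]
LPT makespan = 34
Lower bound = max(max_job, ceil(total/2)) = max(23, 31) = 31
Ratio = 34 / 31 = 1.0968

1.0968


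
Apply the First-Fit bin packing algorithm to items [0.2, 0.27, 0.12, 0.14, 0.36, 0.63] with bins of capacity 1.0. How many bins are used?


Place items sequentially using First-Fit:
  Item 0.2 -> new Bin 1
  Item 0.27 -> Bin 1 (now 0.47)
  Item 0.12 -> Bin 1 (now 0.59)
  Item 0.14 -> Bin 1 (now 0.73)
  Item 0.36 -> new Bin 2
  Item 0.63 -> Bin 2 (now 0.99)
Total bins used = 2

2


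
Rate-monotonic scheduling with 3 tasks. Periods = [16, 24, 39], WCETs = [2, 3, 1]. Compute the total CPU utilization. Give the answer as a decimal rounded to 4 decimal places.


Compute individual utilizations (exact fractions):
  Task 1: C/T = 2/16 = 1/8 (approx. 0.125)
  Task 2: C/T = 3/24 = 1/8 (approx. 0.125)
  Task 3: C/T = 1/39 (approx. 0.0256)
Total utilization U = 1/8 + 1/8 + 1/39 = 43/156
Rounded to 4 decimal places: U = 0.2756
RM (Liu & Layland) bound for 3 tasks = 0.779763; compare with U = 43/156 (approx. 0.275641)
U <= bound, so schedulable by RM sufficient condition.

0.2756


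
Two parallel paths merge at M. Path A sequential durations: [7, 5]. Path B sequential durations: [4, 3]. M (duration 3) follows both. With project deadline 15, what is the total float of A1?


Forward pass: ES(A1) = sum of predecessors on chain A = 0
EF = ES + duration = 0 + 7 = 7
Backward pass: LF(M) = deadline = 15; LS(M) = 15 - 3 = 12
LF(A1) = LS(M) - sum(successors on chain A) = 12 - 5 = 7
LS = LF - duration = 7 - 7 = 0
Total float = LS - ES = 0 - 0 = 0

0


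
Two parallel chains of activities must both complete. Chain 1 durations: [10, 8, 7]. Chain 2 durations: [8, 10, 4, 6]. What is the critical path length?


Path A total = 10 + 8 + 7 = 25
Path B total = 8 + 10 + 4 + 6 = 28
Critical path = longest path = max(25, 28) = 28

28


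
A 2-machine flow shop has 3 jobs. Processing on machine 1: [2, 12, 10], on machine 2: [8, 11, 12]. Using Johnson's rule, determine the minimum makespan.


Apply Johnson's rule:
  Group 1 (a <= b): [(1, 2, 8), (3, 10, 12)]
  Group 2 (a > b): [(2, 12, 11)]
Optimal job order: [1, 3, 2]
Schedule:
  Job 1: M1 done at 2, M2 done at 10
  Job 3: M1 done at 12, M2 done at 24
  Job 2: M1 done at 24, M2 done at 35
Makespan = 35

35


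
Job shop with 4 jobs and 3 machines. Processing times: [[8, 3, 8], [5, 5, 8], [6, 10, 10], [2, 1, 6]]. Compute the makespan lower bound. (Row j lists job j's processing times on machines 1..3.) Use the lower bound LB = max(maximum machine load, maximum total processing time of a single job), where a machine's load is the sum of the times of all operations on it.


Machine loads:
  Machine 1: 8 + 5 + 6 + 2 = 21
  Machine 2: 3 + 5 + 10 + 1 = 19
  Machine 3: 8 + 8 + 10 + 6 = 32
Max machine load = 32
Job totals:
  Job 1: 19
  Job 2: 18
  Job 3: 26
  Job 4: 9
Max job total = 26
Lower bound = max(32, 26) = 32

32


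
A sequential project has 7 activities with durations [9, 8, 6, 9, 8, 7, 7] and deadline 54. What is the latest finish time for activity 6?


LF(activity 6) = deadline - sum of successor durations
Successors: activities 7 through 7 with durations [7]
Sum of successor durations = 7
LF = 54 - 7 = 47

47


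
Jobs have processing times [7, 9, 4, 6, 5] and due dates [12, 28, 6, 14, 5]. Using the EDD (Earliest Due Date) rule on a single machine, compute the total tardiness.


Sort by due date (EDD order): [(5, 5), (4, 6), (7, 12), (6, 14), (9, 28)]
Compute completion times and tardiness:
  Job 1: p=5, d=5, C=5, tardiness=max(0,5-5)=0
  Job 2: p=4, d=6, C=9, tardiness=max(0,9-6)=3
  Job 3: p=7, d=12, C=16, tardiness=max(0,16-12)=4
  Job 4: p=6, d=14, C=22, tardiness=max(0,22-14)=8
  Job 5: p=9, d=28, C=31, tardiness=max(0,31-28)=3
Total tardiness = 18

18


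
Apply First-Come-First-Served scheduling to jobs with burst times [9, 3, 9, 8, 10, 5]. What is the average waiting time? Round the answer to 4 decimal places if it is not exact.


FCFS order (as given): [9, 3, 9, 8, 10, 5]
Waiting times:
  Job 1: wait = 0
  Job 2: wait = 9
  Job 3: wait = 12
  Job 4: wait = 21
  Job 5: wait = 29
  Job 6: wait = 39
Sum of waiting times = 110
Average waiting time = 110/6 = 18.3333

18.3333


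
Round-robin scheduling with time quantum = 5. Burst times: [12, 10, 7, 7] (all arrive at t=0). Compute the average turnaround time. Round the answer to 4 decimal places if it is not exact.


Time quantum = 5
Execution trace:
  J1 runs 5 units, time = 5
  J2 runs 5 units, time = 10
  J3 runs 5 units, time = 15
  J4 runs 5 units, time = 20
  J1 runs 5 units, time = 25
  J2 runs 5 units, time = 30
  J3 runs 2 units, time = 32
  J4 runs 2 units, time = 34
  J1 runs 2 units, time = 36
Finish times: [36, 30, 32, 34]
Average turnaround = 132/4 = 33.0

33.0


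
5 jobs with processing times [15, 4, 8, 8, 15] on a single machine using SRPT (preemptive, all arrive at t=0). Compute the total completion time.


Since all jobs arrive at t=0, SRPT equals SPT ordering.
SPT order: [4, 8, 8, 15, 15]
Completion times:
  Job 1: p=4, C=4
  Job 2: p=8, C=12
  Job 3: p=8, C=20
  Job 4: p=15, C=35
  Job 5: p=15, C=50
Total completion time = 4 + 12 + 20 + 35 + 50 = 121

121


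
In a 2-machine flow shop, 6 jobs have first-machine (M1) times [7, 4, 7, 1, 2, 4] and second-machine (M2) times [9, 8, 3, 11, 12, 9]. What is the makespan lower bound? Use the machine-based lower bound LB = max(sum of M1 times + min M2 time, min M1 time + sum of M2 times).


LB1 = sum(M1 times) + min(M2 times) = 25 + 3 = 28
LB2 = min(M1 times) + sum(M2 times) = 1 + 52 = 53
Lower bound = max(LB1, LB2) = max(28, 53) = 53

53


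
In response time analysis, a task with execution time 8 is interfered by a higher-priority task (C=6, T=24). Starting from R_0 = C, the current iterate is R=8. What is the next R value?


R_next = C + ceil(R_prev / T_hp) * C_hp
ceil(8 / 24) = ceil(0.3333) = 1
Interference = 1 * 6 = 6
R_next = 8 + 6 = 14

14
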